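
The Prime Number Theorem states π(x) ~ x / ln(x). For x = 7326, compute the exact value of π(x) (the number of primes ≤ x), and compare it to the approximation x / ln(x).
π(7326) = 933;  x/ln(x) ≈ 823.22;  relative error ≈ 11.77%.

Directly count primes up to 7326: π(7326) = 933. The PNT approximation gives 7326/ln(7326) ≈ 7326/8.89918 ≈ 823.22. Relative error (π(x) − x/ln(x)) / π(x) ≈ 11.77%; the approximation is known to undercount slightly (Li(x) is a better estimate).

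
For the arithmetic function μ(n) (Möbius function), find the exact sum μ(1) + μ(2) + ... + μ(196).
Σ_{n ≤ 196} μ(n) = -6

Compute μ(n) for each 1 ≤ n ≤ 196: μ(1) = 1, μ(2) = -1, μ(3) = -1, μ(4) = 0, μ(5) = -1, μ(6) = 1, μ(7) = -1, μ(8) = 0, μ(9) = 0, μ(10) = 1, μ(11) = -1, μ(12) = 0, μ(13) = -1, μ(14) = 1, μ(15) = 1, μ(16) = 0, μ(17) = -1, μ(18) = 0, μ(19) = -1, μ(20) = 0, μ(21) = 1, μ(22) = 1, μ(23) = -1, μ(24) = 0, μ(25) = 0, μ(26) = 1, μ(27) = 0, μ(28) = 0, μ(29) = -1, μ(30) = -1, μ(31) = -1, μ(32) = 0, μ(33) = 1, μ(34) = 1, μ(35) = 1, μ(36) = 0, μ(37) = -1, μ(38) = 1, μ(39) = 1, μ(40) = 0, μ(41) = -1, μ(42) = -1, μ(43) = -1, μ(44) = 0, μ(45) = 0, μ(46) = 1, μ(47) = -1, μ(48) = 0, μ(49) = 0, μ(50) = 0, μ(51) = 1, μ(52) = 0, μ(53) = -1, μ(54) = 0, μ(55) = 1, μ(56) = 0, μ(57) = 1, μ(58) = 1, μ(59) = -1, μ(60) = 0, μ(61) = -1, μ(62) = 1, μ(63) = 0, μ(64) = 0, μ(65) = 1, μ(66) = -1, μ(67) = -1, μ(68) = 0, μ(69) = 1, μ(70) = -1, μ(71) = -1, μ(72) = 0, μ(73) = -1, μ(74) = 1, μ(75) = 0, μ(76) = 0, μ(77) = 1, μ(78) = -1, μ(79) = -1, μ(80) = 0, μ(81) = 0, μ(82) = 1, μ(83) = -1, μ(84) = 0, μ(85) = 1, μ(86) = 1, μ(87) = 1, μ(88) = 0, μ(89) = -1, μ(90) = 0, μ(91) = 1, μ(92) = 0, μ(93) = 1, μ(94) = 1, μ(95) = 1, μ(96) = 0, μ(97) = -1, μ(98) = 0, μ(99) = 0, μ(100) = 0, μ(101) = -1, μ(102) = -1, μ(103) = -1, μ(104) = 0, μ(105) = -1, μ(106) = 1, μ(107) = -1, μ(108) = 0, μ(109) = -1, μ(110) = -1, μ(111) = 1, μ(112) = 0, μ(113) = -1, μ(114) = -1, μ(115) = 1, μ(116) = 0, μ(117) = 0, μ(118) = 1, μ(119) = 1, μ(120) = 0, μ(121) = 0, μ(122) = 1, μ(123) = 1, μ(124) = 0, μ(125) = 0, μ(126) = 0, μ(127) = -1, μ(128) = 0, μ(129) = 1, μ(130) = -1, μ(131) = -1, μ(132) = 0, μ(133) = 1, μ(134) = 1, μ(135) = 0, μ(136) = 0, μ(137) = -1, μ(138) = -1, μ(139) = -1, μ(140) = 0, μ(141) = 1, μ(142) = 1, μ(143) = 1, μ(144) = 0, μ(145) = 1, μ(146) = 1, μ(147) = 0, μ(148) = 0, μ(149) = -1, μ(150) = 0, μ(151) = -1, μ(152) = 0, μ(153) = 0, μ(154) = -1, μ(155) = 1, μ(156) = 0, μ(157) = -1, μ(158) = 1, μ(159) = 1, μ(160) = 0, μ(161) = 1, μ(162) = 0, μ(163) = -1, μ(164) = 0, μ(165) = -1, μ(166) = 1, μ(167) = -1, μ(168) = 0, μ(169) = 0, μ(170) = -1, μ(171) = 0, μ(172) = 0, μ(173) = -1, μ(174) = -1, μ(175) = 0, μ(176) = 0, μ(177) = 1, μ(178) = 1, μ(179) = -1, μ(180) = 0, μ(181) = -1, μ(182) = -1, μ(183) = 1, μ(184) = 0, μ(185) = 1, μ(186) = -1, μ(187) = 1, μ(188) = 0, μ(189) = 0, μ(190) = -1, μ(191) = -1, μ(192) = 0, μ(193) = -1, μ(194) = 1, μ(195) = -1, μ(196) = 0. Summing all 196 values: -6. (Mertens function M(x) = Σ_{n ≤ x} μ(n); on average M(x) should be small (PNT ⟺ M(x) = o(x)).)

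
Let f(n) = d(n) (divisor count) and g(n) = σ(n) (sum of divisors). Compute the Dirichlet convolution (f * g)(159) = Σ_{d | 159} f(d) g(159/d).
(d * σ)(159) = 336

Divisors of 159: [1, 3, 53, 159]. For each d | 159:
  d = 1: d(1) · σ(159/1) = 1 · 216 = 216
  d = 3: d(3) · σ(159/3) = 2 · 54 = 108
  d = 53: d(53) · σ(159/53) = 2 · 4 = 8
  d = 159: d(159) · σ(159/159) = 4 · 1 = 4
Summing: (d * σ)(159) = 216 + 108 + 8 + 4 = 336.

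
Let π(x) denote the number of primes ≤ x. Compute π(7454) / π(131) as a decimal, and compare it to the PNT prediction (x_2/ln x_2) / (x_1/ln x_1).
π(7454)/π(131) = 943/32 ≈ 29.4688;  PNT prediction ≈ 31.1111.

π(131) = 32 and π(7454) = 943, so π(7454)/π(131) ≈ 29.4688. The PNT-predicted ratio is (7454/ln(7454)) / (131/ln(131)) ≈ 31.1111. The two agree to within a few percent, as expected.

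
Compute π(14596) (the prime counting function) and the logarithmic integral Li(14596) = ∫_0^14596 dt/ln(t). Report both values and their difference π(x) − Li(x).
π(14596) = 1710;  Li(14596) ≈ 1734.55;  π(x) − Li(x) ≈ -24.55.

Direct count of primes ≤ 14596 gives π(14596) = 1710. Numerical evaluation of the logarithmic integral gives Li(14596) ≈ 1734.55. The difference π(x) − Li(x) ≈ -24.55 is typically negative for small/moderate x (Li(x) overestimates), though Littlewood's theorem shows this sign changes infinitely often.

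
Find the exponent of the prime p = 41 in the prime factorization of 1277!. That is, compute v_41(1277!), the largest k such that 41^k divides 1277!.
v_41(1277!) = 31

Legendre's formula: v_p(n!) = Σ_{k ≥ 1} ⌊n / p^k⌋. For p = 41, n = 1277, the terms are:
  ⌊1277/41^1⌋ = ⌊1277/41⌋ = 31
(the next term ⌊1277/41^2⌋ = 0, terminating the sum). Summing: v_41(1277!) = 31 = 31.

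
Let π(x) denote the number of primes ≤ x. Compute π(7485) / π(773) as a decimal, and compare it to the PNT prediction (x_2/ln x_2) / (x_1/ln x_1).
π(7485)/π(773) = 947/137 ≈ 6.9124;  PNT prediction ≈ 7.2186.

π(773) = 137 and π(7485) = 947, so π(7485)/π(773) ≈ 6.9124. The PNT-predicted ratio is (7485/ln(7485)) / (773/ln(773)) ≈ 7.2186. The two agree to within a few percent, as expected.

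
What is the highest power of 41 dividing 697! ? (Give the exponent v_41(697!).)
v_41(697!) = 17

Legendre's formula: v_p(n!) = Σ_{k ≥ 1} ⌊n / p^k⌋. For p = 41, n = 697, the terms are:
  ⌊697/41^1⌋ = ⌊697/41⌋ = 17
(the next term ⌊697/41^2⌋ = 0, terminating the sum). Summing: v_41(697!) = 17 = 17.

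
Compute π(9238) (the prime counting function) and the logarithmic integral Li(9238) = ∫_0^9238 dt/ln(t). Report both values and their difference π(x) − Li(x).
π(9238) = 1144;  Li(9238) ≈ 1163.05;  π(x) − Li(x) ≈ -19.05.

Direct count of primes ≤ 9238 gives π(9238) = 1144. Numerical evaluation of the logarithmic integral gives Li(9238) ≈ 1163.05. The difference π(x) − Li(x) ≈ -19.05 is typically negative for small/moderate x (Li(x) overestimates), though Littlewood's theorem shows this sign changes infinitely often.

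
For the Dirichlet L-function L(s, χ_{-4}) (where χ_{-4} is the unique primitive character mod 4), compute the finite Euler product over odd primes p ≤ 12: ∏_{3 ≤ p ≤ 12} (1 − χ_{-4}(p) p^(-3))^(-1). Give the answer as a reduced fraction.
∏ = 24457125/25252352

The odd primes p ≤ 12 are [3, 5, 7, 11]. For each, χ(p) = 1 if p ≡ 1 mod 4, χ(p) = −1 if p ≡ 3 mod 4. Taking (1 − χ(p)/p^3)^(-1) = p^3/(p^3 − χ(p)): (1 − (-1)/3^3)^(-1) · (1 − (1)/5^3)^(-1) · (1 − (-1)/7^3)^(-1) · (1 − (-1)/11^3)^(-1) = 24457125/25252352.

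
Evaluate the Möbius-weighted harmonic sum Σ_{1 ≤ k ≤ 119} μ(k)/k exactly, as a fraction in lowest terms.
Σ μ(k)/k = -57036343158881297864991132838495688289960443/6322010928083521557629041258308732498654937398

Values of μ(k) for 1 ≤ k ≤ 119: μ(1) = 1, μ(2) = -1, μ(3) = -1, μ(5) = -1, μ(6) = 1, μ(7) = -1, μ(10) = 1, μ(11) = -1, μ(13) = -1, μ(14) = 1, μ(15) = 1, μ(17) = -1, μ(19) = -1, μ(21) = 1, μ(22) = 1, μ(23) = -1, μ(26) = 1, μ(29) = -1, μ(30) = -1, μ(31) = -1, μ(33) = 1, μ(34) = 1, μ(35) = 1, μ(37) = -1, μ(38) = 1, μ(39) = 1, μ(41) = -1, μ(42) = -1, μ(43) = -1, μ(46) = 1, μ(47) = -1, μ(51) = 1, μ(53) = -1, μ(55) = 1, μ(57) = 1, μ(58) = 1, μ(59) = -1, μ(61) = -1, μ(62) = 1, μ(65) = 1, μ(66) = -1, μ(67) = -1, μ(69) = 1, μ(70) = -1, μ(71) = -1, μ(73) = -1, μ(74) = 1, μ(77) = 1, μ(78) = -1, μ(79) = -1, μ(82) = 1, μ(83) = -1, μ(85) = 1, μ(86) = 1, μ(87) = 1, μ(89) = -1, μ(91) = 1, μ(93) = 1, μ(94) = 1, μ(95) = 1, μ(97) = -1, μ(101) = -1, μ(102) = -1, μ(103) = -1, μ(105) = -1, μ(106) = 1, μ(107) = -1, μ(109) = -1, μ(110) = -1, μ(111) = 1, μ(113) = -1, μ(114) = -1, μ(115) = 1, μ(118) = 1, μ(119) = 1, with μ = 0 on non-squarefree integers. Summing μ(k)/k for k where μ(k) ≠ 0 gives -57036343158881297864991132838495688289960443/6322010928083521557629041258308732498654937398 ≈ -0.0090. (PNT ⟺ this sum → 0 as n → ∞.)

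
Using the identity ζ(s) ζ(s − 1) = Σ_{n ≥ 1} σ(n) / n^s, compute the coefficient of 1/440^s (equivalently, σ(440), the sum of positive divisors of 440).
σ(440) = 1080

In the product (Σ m^0/m^s)(Σ k / k^s) = Σ (Σ_{d | n} d) / n^s, the coefficient of 1/n^s is σ(n) = Σ_{d | n} d. For n = 440, divisors are [1, 2, 4, 5, 8, 10, 11, 20, 22, 40, 44, 55, 88, 110, 220, 440]; summing: σ(440) = 1080.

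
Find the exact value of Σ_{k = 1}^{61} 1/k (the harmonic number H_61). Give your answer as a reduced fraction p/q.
H_61 = 925372872575832277072279171/197044480683803711251893600

Direct summation: H_61 = 1 + 1/2 + ... + 1/61. The least common denominator is lcm(1, ..., 61) = 591133442051411133755680800; over this denominator the numerator is 591133442051411133755680800 + 295566721025705566877840400 + 197044480683803711251893600 + 147783360512852783438920200 + 118226688410282226751136160 + 98522240341901855625946800 + 84447634578773019107954400 + 73891680256426391719460100 + 65681493561267903750631200 + 59113344205141113375568080 + 53739403822855557614152800 + 49261120170950927812973400 + 45471803234723933365821600 + 42223817289386509553977200 + 39408896136760742250378720 + 36945840128213195859730050 + 34772555414788890220922400 + 32840746780633951875315600 + 31112286423758480723983200 + 29556672102570556687784040 + 28149211526257673035984800 + 26869701911427778807076400 + 25701454002235266685029600 + 24630560085475463906486700 + 23645337682056445350227232 + 22735901617361966682910800 + 21893831187089301250210400 + 21111908644693254776988600 + 20383911794876245991575200 + 19704448068380371125189360 + 19068820711335843024376800 + 18472920064106597929865025 + 17913134607618519204717600 + 17386277707394445110461200 + 16889526915754603821590880 + 16420373390316975937657800 + 15976579514903003615018400 + 15556143211879240361991600 + 15157267744907977788607200 + 14778336051285278343892020 + 14417888830522222774528800 + 14074605763128836517992400 + 13747289350032817064085600 + 13434850955713889403538200 + 13136298712253580750126240 + 12850727001117633342514800 + 12577307277689598590546400 + 12315280042737731953243350 + 12063947796967574158279200 + 11822668841028222675113616 + 11590851804929630073640800 + 11367950808680983341455400 + 11153461170781342146333600 + 10946915593544650625105200 + 10747880764571111522830560 + 10555954322346627388494300 + 10370762141252826907994400 + 10191955897438122995787600 + 10019210882227307351791200 + 9852224034190185562594680 + 9690712164777231700912800 = 2776118617727496831216837513, so H_61 = 2776118617727496831216837513/591133442051411133755680800; reducing by gcd(2776118617727496831216837513, 591133442051411133755680800) = 3 gives 925372872575832277072279171/197044480683803711251893600 ≈ 4.69626. (The PNT-adjacent estimate ln(61) + γ ≈ 4.68809 matches within O(1/n).)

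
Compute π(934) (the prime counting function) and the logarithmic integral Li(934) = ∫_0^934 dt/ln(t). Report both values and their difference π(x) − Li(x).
π(934) = 158;  Li(934) ≈ 168.01;  π(x) − Li(x) ≈ -10.01.

Direct count of primes ≤ 934 gives π(934) = 158. Numerical evaluation of the logarithmic integral gives Li(934) ≈ 168.01. The difference π(x) − Li(x) ≈ -10.01 is typically negative for small/moderate x (Li(x) overestimates), though Littlewood's theorem shows this sign changes infinitely often.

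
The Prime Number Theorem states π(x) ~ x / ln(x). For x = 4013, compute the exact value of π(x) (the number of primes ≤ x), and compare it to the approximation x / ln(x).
π(4013) = 554;  x/ln(x) ≈ 483.65;  relative error ≈ 12.70%.

Directly count primes up to 4013: π(4013) = 554. The PNT approximation gives 4013/ln(4013) ≈ 4013/8.29729 ≈ 483.65. Relative error (π(x) − x/ln(x)) / π(x) ≈ 12.70%; the approximation is known to undercount slightly (Li(x) is a better estimate).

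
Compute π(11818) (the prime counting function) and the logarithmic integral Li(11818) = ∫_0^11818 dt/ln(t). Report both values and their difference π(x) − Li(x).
π(11818) = 1416;  Li(11818) ≈ 1441.71;  π(x) − Li(x) ≈ -25.71.

Direct count of primes ≤ 11818 gives π(11818) = 1416. Numerical evaluation of the logarithmic integral gives Li(11818) ≈ 1441.71. The difference π(x) − Li(x) ≈ -25.71 is typically negative for small/moderate x (Li(x) overestimates), though Littlewood's theorem shows this sign changes infinitely often.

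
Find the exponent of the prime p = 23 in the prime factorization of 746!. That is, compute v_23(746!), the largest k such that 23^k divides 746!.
v_23(746!) = 33

Legendre's formula: v_p(n!) = Σ_{k ≥ 1} ⌊n / p^k⌋. For p = 23, n = 746, the terms are:
  ⌊746/23^1⌋ = ⌊746/23⌋ = 32
  ⌊746/23^2⌋ = ⌊746/529⌋ = 1
(the next term ⌊746/23^3⌋ = 0, terminating the sum). Summing: v_23(746!) = 32 + 1 = 33.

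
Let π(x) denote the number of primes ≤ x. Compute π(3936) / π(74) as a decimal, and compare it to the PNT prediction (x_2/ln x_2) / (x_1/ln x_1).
π(3936)/π(74) = 546/21 ≈ 26.0000;  PNT prediction ≈ 27.6555.

π(74) = 21 and π(3936) = 546, so π(3936)/π(74) ≈ 26.0000. The PNT-predicted ratio is (3936/ln(3936)) / (74/ln(74)) ≈ 27.6555. The two agree to within a few percent, as expected.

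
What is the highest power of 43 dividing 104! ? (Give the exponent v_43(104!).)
v_43(104!) = 2

Legendre's formula: v_p(n!) = Σ_{k ≥ 1} ⌊n / p^k⌋. For p = 43, n = 104, the terms are:
  ⌊104/43^1⌋ = ⌊104/43⌋ = 2
(the next term ⌊104/43^2⌋ = 0, terminating the sum). Summing: v_43(104!) = 2 = 2.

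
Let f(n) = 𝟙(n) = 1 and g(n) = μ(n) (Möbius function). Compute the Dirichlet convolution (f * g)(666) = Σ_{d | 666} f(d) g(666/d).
(𝟙 * μ)(666) = 0

Divisors of 666: [1, 2, 3, 6, 9, 18, 37, 74, 111, 222, 333, 666]. For each d | 666:
  d = 1: 𝟙(1) · μ(666/1) = 1 · 0 = 0
  d = 2: 𝟙(2) · μ(666/2) = 1 · 0 = 0
  d = 3: 𝟙(3) · μ(666/3) = 1 · -1 = -1
  d = 6: 𝟙(6) · μ(666/6) = 1 · 1 = 1
  d = 9: 𝟙(9) · μ(666/9) = 1 · 1 = 1
  d = 18: 𝟙(18) · μ(666/18) = 1 · -1 = -1
  d = 37: 𝟙(37) · μ(666/37) = 1 · 0 = 0
  d = 74: 𝟙(74) · μ(666/74) = 1 · 0 = 0
  d = 111: 𝟙(111) · μ(666/111) = 1 · 1 = 1
  d = 222: 𝟙(222) · μ(666/222) = 1 · -1 = -1
  d = 333: 𝟙(333) · μ(666/333) = 1 · -1 = -1
  d = 666: 𝟙(666) · μ(666/666) = 1 · 1 = 1
Summing: (𝟙 * μ)(666) = 0 + 0 + -1 + 1 + 1 + -1 + 0 + 0 + 1 + -1 + -1 + 1 = 0.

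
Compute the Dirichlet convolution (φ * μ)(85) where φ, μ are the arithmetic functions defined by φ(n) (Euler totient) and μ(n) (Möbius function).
(φ * μ)(85) = 45

Divisors of 85: [1, 5, 17, 85]. For each d | 85:
  d = 1: φ(1) · μ(85/1) = 1 · 1 = 1
  d = 5: φ(5) · μ(85/5) = 4 · -1 = -4
  d = 17: φ(17) · μ(85/17) = 16 · -1 = -16
  d = 85: φ(85) · μ(85/85) = 64 · 1 = 64
Summing: (φ * μ)(85) = 1 + -4 + -16 + 64 = 45.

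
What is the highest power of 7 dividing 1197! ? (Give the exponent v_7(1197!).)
v_7(1197!) = 198

Legendre's formula: v_p(n!) = Σ_{k ≥ 1} ⌊n / p^k⌋. For p = 7, n = 1197, the terms are:
  ⌊1197/7^1⌋ = ⌊1197/7⌋ = 171
  ⌊1197/7^2⌋ = ⌊1197/49⌋ = 24
  ⌊1197/7^3⌋ = ⌊1197/343⌋ = 3
(the next term ⌊1197/7^4⌋ = 0, terminating the sum). Summing: v_7(1197!) = 171 + 24 + 3 = 198.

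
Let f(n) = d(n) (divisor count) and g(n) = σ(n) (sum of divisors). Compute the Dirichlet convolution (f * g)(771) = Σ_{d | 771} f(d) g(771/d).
(d * σ)(771) = 1560

Divisors of 771: [1, 3, 257, 771]. For each d | 771:
  d = 1: d(1) · σ(771/1) = 1 · 1032 = 1032
  d = 3: d(3) · σ(771/3) = 2 · 258 = 516
  d = 257: d(257) · σ(771/257) = 2 · 4 = 8
  d = 771: d(771) · σ(771/771) = 4 · 1 = 4
Summing: (d * σ)(771) = 1032 + 516 + 8 + 4 = 1560.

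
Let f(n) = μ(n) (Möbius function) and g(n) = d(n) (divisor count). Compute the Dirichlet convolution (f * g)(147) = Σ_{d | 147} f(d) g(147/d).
(μ * d)(147) = 1

Divisors of 147: [1, 3, 7, 21, 49, 147]. For each d | 147:
  d = 1: μ(1) · d(147/1) = 1 · 6 = 6
  d = 3: μ(3) · d(147/3) = -1 · 3 = -3
  d = 7: μ(7) · d(147/7) = -1 · 4 = -4
  d = 21: μ(21) · d(147/21) = 1 · 2 = 2
  d = 49: μ(49) · d(147/49) = 0 · 2 = 0
  d = 147: μ(147) · d(147/147) = 0 · 1 = 0
Summing: (μ * d)(147) = 6 + -3 + -4 + 2 + 0 + 0 = 1.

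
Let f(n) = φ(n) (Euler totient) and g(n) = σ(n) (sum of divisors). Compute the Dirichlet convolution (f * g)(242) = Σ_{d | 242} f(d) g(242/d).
(φ * σ)(242) = 1452

Divisors of 242: [1, 2, 11, 22, 121, 242]. For each d | 242:
  d = 1: φ(1) · σ(242/1) = 1 · 399 = 399
  d = 2: φ(2) · σ(242/2) = 1 · 133 = 133
  d = 11: φ(11) · σ(242/11) = 10 · 36 = 360
  d = 22: φ(22) · σ(242/22) = 10 · 12 = 120
  d = 121: φ(121) · σ(242/121) = 110 · 3 = 330
  d = 242: φ(242) · σ(242/242) = 110 · 1 = 110
Summing: (φ * σ)(242) = 399 + 133 + 360 + 120 + 330 + 110 = 1452.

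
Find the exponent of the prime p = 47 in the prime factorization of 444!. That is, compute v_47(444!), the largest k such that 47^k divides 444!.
v_47(444!) = 9

Legendre's formula: v_p(n!) = Σ_{k ≥ 1} ⌊n / p^k⌋. For p = 47, n = 444, the terms are:
  ⌊444/47^1⌋ = ⌊444/47⌋ = 9
(the next term ⌊444/47^2⌋ = 0, terminating the sum). Summing: v_47(444!) = 9 = 9.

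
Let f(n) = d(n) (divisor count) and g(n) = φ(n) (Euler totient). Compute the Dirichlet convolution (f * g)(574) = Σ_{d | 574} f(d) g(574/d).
(d * φ)(574) = 1008

Divisors of 574: [1, 2, 7, 14, 41, 82, 287, 574]. For each d | 574:
  d = 1: d(1) · φ(574/1) = 1 · 240 = 240
  d = 2: d(2) · φ(574/2) = 2 · 240 = 480
  d = 7: d(7) · φ(574/7) = 2 · 40 = 80
  d = 14: d(14) · φ(574/14) = 4 · 40 = 160
  d = 41: d(41) · φ(574/41) = 2 · 6 = 12
  d = 82: d(82) · φ(574/82) = 4 · 6 = 24
  d = 287: d(287) · φ(574/287) = 4 · 1 = 4
  d = 574: d(574) · φ(574/574) = 8 · 1 = 8
Summing: (d * φ)(574) = 240 + 480 + 80 + 160 + 12 + 24 + 4 + 8 = 1008.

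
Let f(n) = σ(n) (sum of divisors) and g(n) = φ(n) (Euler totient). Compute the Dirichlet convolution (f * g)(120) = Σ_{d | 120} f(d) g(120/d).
(σ * φ)(120) = 1920

Divisors of 120: [1, 2, 3, 4, 5, 6, 8, 10, 12, 15, 20, 24, 30, 40, 60, 120]. For each d | 120:
  d = 1: σ(1) · φ(120/1) = 1 · 32 = 32
  d = 2: σ(2) · φ(120/2) = 3 · 16 = 48
  d = 3: σ(3) · φ(120/3) = 4 · 16 = 64
  d = 4: σ(4) · φ(120/4) = 7 · 8 = 56
  d = 5: σ(5) · φ(120/5) = 6 · 8 = 48
  d = 6: σ(6) · φ(120/6) = 12 · 8 = 96
  d = 8: σ(8) · φ(120/8) = 15 · 8 = 120
  d = 10: σ(10) · φ(120/10) = 18 · 4 = 72
  d = 12: σ(12) · φ(120/12) = 28 · 4 = 112
  d = 15: σ(15) · φ(120/15) = 24 · 4 = 96
  d = 20: σ(20) · φ(120/20) = 42 · 2 = 84
  d = 24: σ(24) · φ(120/24) = 60 · 4 = 240
  d = 30: σ(30) · φ(120/30) = 72 · 2 = 144
  d = 40: σ(40) · φ(120/40) = 90 · 2 = 180
  d = 60: σ(60) · φ(120/60) = 168 · 1 = 168
  d = 120: σ(120) · φ(120/120) = 360 · 1 = 360
Summing: (σ * φ)(120) = 32 + 48 + 64 + 56 + 48 + 96 + 120 + 72 + 112 + 96 + 84 + 240 + 144 + 180 + 168 + 360 = 1920.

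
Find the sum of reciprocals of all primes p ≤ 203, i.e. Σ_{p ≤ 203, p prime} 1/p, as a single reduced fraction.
Σ 1/p = 15202313841027497739047080375538859939135227730139536997746371469607707132833646367/7799922041683461553249199106329813876687996789903550945093032474868511536164700810

π(203) = 46, so the primes ≤ 203 are [2, 3, 5, 7, 11, 13, 17, 19, 23, 29, 31, 37, 41, 43, 47, 53, 59, 61, 67, 71, 73, 79, 83, 89, 97, 101, 103, 107, 109, 113, 127, 131, 137, 139, 149, 151, 157, 163, 167, 173, 179, 181, 191, 193, 197, 199]. Summing 1/p over these primes: 15202313841027497739047080375538859939135227730139536997746371469607707132833646367/7799922041683461553249199106329813876687996789903550945093032474868511536164700810 ≈ 1.9490. Mertens estimate ln ln(203) + 0.2615 ≈ 1.9317.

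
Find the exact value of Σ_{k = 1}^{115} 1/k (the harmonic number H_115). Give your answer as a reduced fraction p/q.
H_115 = 92573227274776723505600817476549419778817513966049/17379782769567790172972927968296006432665936992320

Direct summation: H_115 = 1 + 1/2 + ... + 1/115. The least common denominator is lcm(1, ..., 115) = 955888052326228459513511038256280353796626534577600; over this denominator the numerator is 955888052326228459513511038256280353796626534577600 + 477944026163114229756755519128140176898313267288800 + 318629350775409486504503679418760117932208844859200 + 238972013081557114878377759564070088449156633644400 + 191177610465245691902702207651256070759325306915520 + 159314675387704743252251839709380058966104422429600 + 136555436046604065644787291179468621970946647796800 + 119486006540778557439188879782035044224578316822200 + 106209783591803162168167893139586705977402948286400 + 95588805232622845951351103825628035379662653457760 + 86898913847838950864864639841480032163329684961600 + 79657337693852371626125919854690029483052211214800 + 73529850178940650731808541404329257984355887275200 + 68277718023302032822393645589734310985473323898400 + 63725870155081897300900735883752023586441768971840 + 59743003270389278719594439891017522112289158411100 + 56228708960366379971383002250369432576272149092800 + 53104891795901581084083946569793352988701474143200 + 50309897490854129448079528329277913357717186030400 + 47794402616311422975675551912814017689831326728880 + 45518478682201355214929097059822873990315549265600 + 43449456923919475432432319920740016081664842480800 + 41560350101140367804935262532881754512896805851200 + 39828668846926185813062959927345014741526105607400 + 38235522093049138380540441530251214151865061383104 + 36764925089470325365904270702164628992177943637600 + 35403261197267720722722631046528901992467649428800 + 34138859011651016411196822794867155492736661949200 + 32961656976766498603914173732975184613676777054400 + 31862935077540948650450367941876011793220884485920 + 30835098462136401919790678653428398509568597889600 + 29871501635194639359797219945508761056144579205550 + 28966304615946316954954879947160010721109894987200 + 28114354480183189985691501125184716288136074546400 + 27311087209320813128957458235893724394189329559360 + 26552445897950790542041973284896676494350737071600 + 25834812225033201608473271304223793345854771204800 + 25154948745427064724039764164638956678858593015200 + 24509950059646883577269513801443085994785295758400 + 23897201308155711487837775956407008844915663364440 + 23314342739664108768622220445275130580405525233600 + 22759239341100677607464548529911436995157774632800 + 22229954705261126965430489261773961716200617083200 + 21724728461959737716216159960370008040832421240400 + 21241956718360632433633578627917341195480589657280 + 20780175050570183902467631266440877256448402925600 + 20338043666515499138585341239495326676523968820800 + 19914334423463092906531479963672507370763052803700 + 19507919435229152234969613025638374567278092542400 + 19117761046524569190270220765125607075932530691552 + 18742902986788793323794334083456477525424049697600 + 18382462544735162682952135351082314496088971818800 + 18035623628796763387047378080307176486728802539200 + 17701630598633860361361315523264450996233824714400 + 17379782769567790172972927968296006432665936992320 + 17069429505825508205598411397433577746368330974600 + 16769965830284709816026509443092637785905728676800 + 16480828488383249301957086866487592306838388527200 + 16201492412308956940906966750106446674519093806400 + 15931467538770474325225183970938005896610442242960 + 15670295939774237041205098987807874652403713681600 + 15417549231068200959895339326714199254784298944800 + 15172826227400451738309699019940957996771849755200 + 14935750817597319679898609972754380528072289602775 + 14705970035788130146361708280865851596871177455040 + 14483152307973158477477439973580005360554947493600 + 14266985855615350141992702063526572444725769172800 + 14057177240091594992845750562592358144068037273200 + 13853450033713455934978420844293918170965601950400 + 13655543604660406564478729117946862197094664779680 + 13463212004594767035401563919102540194318683585600 + 13276222948975395271020986642448338247175368535800 + 13094356881181211774157685455565484298583925131200 + 12917406112516600804236635652111896672927385602400 + 12745174031016379460180147176750404717288353794368 + 12577474372713532362019882082319478339429296507600 + 12414130549691278694980662834497147451904240708800 + 12254975029823441788634756900721542997392647879200 + 12099848763623145057133051117168105744261095374400 + 11948600654077855743918887978203504422457831682220 + 11801087065755906907574210348842967330822549809600 + 11657171369832054384311110222637565290202762616800 + 11516723522002752524259169135617835587911163067200 + 11379619670550338803732274264955718497578887316400 + 11245741792073275994276600450073886515254429818560 + 11114977352630563482715244630886980858100308541600 + 10987218992255499534638057910991728204558925684800 + 10862364230979868858108079980185004020416210620200 + 10740315194676724264196753238834610716816028478400 + 10620978359180316216816789313958670597740294828640 + 10504264311277235818829791629189893997765126753600 + 10390087525285091951233815633220438628224201462800 + 10278366154045467306596892884476132836522865963200 + 10169021833257749569292670619747663338261984410400 + 10061979498170825889615905665855582671543437206080 + 9957167211731546453265739981836253685381526401850 + 9854516003363179994984649878930725296872438500800 + 9753959717614576117484806512819187283639046271200 + 9655434871982105651651626649053336907036631662400 + 9558880523262284595135110382562803537966265345776 + 9464238141843846133797138992636439146501252817600 + 9371451493394396661897167041728238762712024848800 + 9280466527439111257412728526760003434918704219200 + 9191231272367581341476067675541157248044485909400 + 9103695736440271042985819411964574798063109853120 + 9017811814398381693523689040153588243364401269600 + 8933533199310546350593561105198881811183425556800 + 8850815299316930180680657761632225498116912357200 + 8769615158956224399206523286754865631161711326400 + 8689891384783895086486463984148003216332968496160 + 8611604075011067202824423768074597781951590401600 + 8534714752912754102799205698716788873184165487300 + 8459186303771933270031071135011330564571916235200 + 8384982915142354908013254721546318892952864338400 + 8312070020228073560987052506576350902579361170240 = 5091527500112719792808044961210218087834963268132695, so H_115 = 5091527500112719792808044961210218087834963268132695/955888052326228459513511038256280353796626534577600; reducing by gcd(5091527500112719792808044961210218087834963268132695, 955888052326228459513511038256280353796626534577600) = 55 gives 92573227274776723505600817476549419778817513966049/17379782769567790172972927968296006432665936992320 ≈ 5.32649. (The PNT-adjacent estimate ln(115) + γ ≈ 5.32215 matches within O(1/n).)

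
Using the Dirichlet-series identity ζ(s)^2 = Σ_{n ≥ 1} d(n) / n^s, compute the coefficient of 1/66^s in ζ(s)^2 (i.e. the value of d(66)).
d(66) = 8

ζ(s)^2 = (Σ 1/m^s)(Σ 1/k^s). The coefficient of 1/n^s in the product is the number of ordered pairs (m, k) with mk = n, which equals d(n). For n = 66, divisors are [1, 2, 3, 6, 11, 22, 33, 66], so d(66) = 8.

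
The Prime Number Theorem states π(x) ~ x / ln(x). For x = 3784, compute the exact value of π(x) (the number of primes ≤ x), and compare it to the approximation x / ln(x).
π(3784) = 526;  x/ln(x) ≈ 459.30;  relative error ≈ 12.68%.

Directly count primes up to 3784: π(3784) = 526. The PNT approximation gives 3784/ln(3784) ≈ 3784/8.23854 ≈ 459.30. Relative error (π(x) − x/ln(x)) / π(x) ≈ 12.68%; the approximation is known to undercount slightly (Li(x) is a better estimate).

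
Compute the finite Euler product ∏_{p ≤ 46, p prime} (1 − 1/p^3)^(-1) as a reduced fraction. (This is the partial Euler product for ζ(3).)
∏ = 11622300127850926153432227486340003/9669167824002218213355442162630656

The primes p ≤ 46 are [2, 3, 5, 7, 11, 13, 17, 19, 23, 29, 31, 37, 41, 43]. For each prime, (1 − 1/p^3)^(-1) = p^3 / (p^3 − 1). The product is (1 − 1/2^3)^(-1), (1 − 1/3^3)^(-1), (1 − 1/5^3)^(-1), (1 − 1/7^3)^(-1), (1 − 1/11^3)^(-1), (1 − 1/13^3)^(-1), (1 − 1/17^3)^(-1), (1 − 1/19^3)^(-1), (1 − 1/23^3)^(-1), (1 − 1/29^3)^(-1), (1 − 1/31^3)^(-1), (1 − 1/37^3)^(-1), (1 − 1/41^3)^(-1), (1 − 1/43^3)^(-1) = ∏ p^3 / (p^3 − 1) = 11622300127850926153432227486340003/9669167824002218213355442162630656.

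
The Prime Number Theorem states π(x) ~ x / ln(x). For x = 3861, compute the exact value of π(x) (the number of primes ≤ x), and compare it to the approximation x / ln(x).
π(3861) = 535;  x/ln(x) ≈ 467.51;  relative error ≈ 12.62%.

Directly count primes up to 3861: π(3861) = 535. The PNT approximation gives 3861/ln(3861) ≈ 3861/8.25868 ≈ 467.51. Relative error (π(x) − x/ln(x)) / π(x) ≈ 12.62%; the approximation is known to undercount slightly (Li(x) is a better estimate).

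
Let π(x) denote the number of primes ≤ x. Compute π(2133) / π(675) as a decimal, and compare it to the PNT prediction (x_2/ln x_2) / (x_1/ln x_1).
π(2133)/π(675) = 321/122 ≈ 2.6311;  PNT prediction ≈ 2.6857.

π(675) = 122 and π(2133) = 321, so π(2133)/π(675) ≈ 2.6311. The PNT-predicted ratio is (2133/ln(2133)) / (675/ln(675)) ≈ 2.6857. The two agree to within a few percent, as expected.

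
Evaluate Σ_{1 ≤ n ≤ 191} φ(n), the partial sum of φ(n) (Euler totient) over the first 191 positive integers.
Σ_{n ≤ 191} φ(n) = 11166

Compute φ(n) for each 1 ≤ n ≤ 191: φ(1) = 1, φ(2) = 1, φ(3) = 2, φ(4) = 2, φ(5) = 4, φ(6) = 2, φ(7) = 6, φ(8) = 4, φ(9) = 6, φ(10) = 4, φ(11) = 10, φ(12) = 4, φ(13) = 12, φ(14) = 6, φ(15) = 8, φ(16) = 8, φ(17) = 16, φ(18) = 6, φ(19) = 18, φ(20) = 8, φ(21) = 12, φ(22) = 10, φ(23) = 22, φ(24) = 8, φ(25) = 20, φ(26) = 12, φ(27) = 18, φ(28) = 12, φ(29) = 28, φ(30) = 8, φ(31) = 30, φ(32) = 16, φ(33) = 20, φ(34) = 16, φ(35) = 24, φ(36) = 12, φ(37) = 36, φ(38) = 18, φ(39) = 24, φ(40) = 16, φ(41) = 40, φ(42) = 12, φ(43) = 42, φ(44) = 20, φ(45) = 24, φ(46) = 22, φ(47) = 46, φ(48) = 16, φ(49) = 42, φ(50) = 20, φ(51) = 32, φ(52) = 24, φ(53) = 52, φ(54) = 18, φ(55) = 40, φ(56) = 24, φ(57) = 36, φ(58) = 28, φ(59) = 58, φ(60) = 16, φ(61) = 60, φ(62) = 30, φ(63) = 36, φ(64) = 32, φ(65) = 48, φ(66) = 20, φ(67) = 66, φ(68) = 32, φ(69) = 44, φ(70) = 24, φ(71) = 70, φ(72) = 24, φ(73) = 72, φ(74) = 36, φ(75) = 40, φ(76) = 36, φ(77) = 60, φ(78) = 24, φ(79) = 78, φ(80) = 32, φ(81) = 54, φ(82) = 40, φ(83) = 82, φ(84) = 24, φ(85) = 64, φ(86) = 42, φ(87) = 56, φ(88) = 40, φ(89) = 88, φ(90) = 24, φ(91) = 72, φ(92) = 44, φ(93) = 60, φ(94) = 46, φ(95) = 72, φ(96) = 32, φ(97) = 96, φ(98) = 42, φ(99) = 60, φ(100) = 40, φ(101) = 100, φ(102) = 32, φ(103) = 102, φ(104) = 48, φ(105) = 48, φ(106) = 52, φ(107) = 106, φ(108) = 36, φ(109) = 108, φ(110) = 40, φ(111) = 72, φ(112) = 48, φ(113) = 112, φ(114) = 36, φ(115) = 88, φ(116) = 56, φ(117) = 72, φ(118) = 58, φ(119) = 96, φ(120) = 32, φ(121) = 110, φ(122) = 60, φ(123) = 80, φ(124) = 60, φ(125) = 100, φ(126) = 36, φ(127) = 126, φ(128) = 64, φ(129) = 84, φ(130) = 48, φ(131) = 130, φ(132) = 40, φ(133) = 108, φ(134) = 66, φ(135) = 72, φ(136) = 64, φ(137) = 136, φ(138) = 44, φ(139) = 138, φ(140) = 48, φ(141) = 92, φ(142) = 70, φ(143) = 120, φ(144) = 48, φ(145) = 112, φ(146) = 72, φ(147) = 84, φ(148) = 72, φ(149) = 148, φ(150) = 40, φ(151) = 150, φ(152) = 72, φ(153) = 96, φ(154) = 60, φ(155) = 120, φ(156) = 48, φ(157) = 156, φ(158) = 78, φ(159) = 104, φ(160) = 64, φ(161) = 132, φ(162) = 54, φ(163) = 162, φ(164) = 80, φ(165) = 80, φ(166) = 82, φ(167) = 166, φ(168) = 48, φ(169) = 156, φ(170) = 64, φ(171) = 108, φ(172) = 84, φ(173) = 172, φ(174) = 56, φ(175) = 120, φ(176) = 80, φ(177) = 116, φ(178) = 88, φ(179) = 178, φ(180) = 48, φ(181) = 180, φ(182) = 72, φ(183) = 120, φ(184) = 88, φ(185) = 144, φ(186) = 60, φ(187) = 160, φ(188) = 92, φ(189) = 108, φ(190) = 72, φ(191) = 190. Summing all 191 values: 11166. (Average order: Σ_{n ≤ x} φ(n) ~ (3/π²) x². For x = 191, (3/π²)·191² ≈ 11088.89.)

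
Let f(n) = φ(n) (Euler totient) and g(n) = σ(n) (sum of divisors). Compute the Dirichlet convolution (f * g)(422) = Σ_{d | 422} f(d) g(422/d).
(φ * σ)(422) = 1688

Divisors of 422: [1, 2, 211, 422]. For each d | 422:
  d = 1: φ(1) · σ(422/1) = 1 · 636 = 636
  d = 2: φ(2) · σ(422/2) = 1 · 212 = 212
  d = 211: φ(211) · σ(422/211) = 210 · 3 = 630
  d = 422: φ(422) · σ(422/422) = 210 · 1 = 210
Summing: (φ * σ)(422) = 636 + 212 + 630 + 210 = 1688.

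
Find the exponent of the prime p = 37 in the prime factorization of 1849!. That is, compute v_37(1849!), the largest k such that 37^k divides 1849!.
v_37(1849!) = 50

Legendre's formula: v_p(n!) = Σ_{k ≥ 1} ⌊n / p^k⌋. For p = 37, n = 1849, the terms are:
  ⌊1849/37^1⌋ = ⌊1849/37⌋ = 49
  ⌊1849/37^2⌋ = ⌊1849/1369⌋ = 1
(the next term ⌊1849/37^3⌋ = 0, terminating the sum). Summing: v_37(1849!) = 49 + 1 = 50.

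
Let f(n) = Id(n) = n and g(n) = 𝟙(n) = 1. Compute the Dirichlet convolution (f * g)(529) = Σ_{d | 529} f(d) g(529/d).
(Id * 𝟙)(529) = 553

Divisors of 529: [1, 23, 529]. For each d | 529:
  d = 1: Id(1) · 𝟙(529/1) = 1 · 1 = 1
  d = 23: Id(23) · 𝟙(529/23) = 23 · 1 = 23
  d = 529: Id(529) · 𝟙(529/529) = 529 · 1 = 529
Summing: (Id * 𝟙)(529) = 1 + 23 + 529 = 553.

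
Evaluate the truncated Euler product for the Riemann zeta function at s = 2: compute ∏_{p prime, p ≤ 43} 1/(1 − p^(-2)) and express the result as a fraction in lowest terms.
∏ = 1688189817927745147112851/1030750286035260801024000

The primes p ≤ 43 are [2, 3, 5, 7, 11, 13, 17, 19, 23, 29, 31, 37, 41, 43]. For each prime, (1 − 1/p^2)^(-1) = p^2 / (p^2 − 1). The product is (1 − 1/2^2)^(-1), (1 − 1/3^2)^(-1), (1 − 1/5^2)^(-1), (1 − 1/7^2)^(-1), (1 − 1/11^2)^(-1), (1 − 1/13^2)^(-1), (1 − 1/17^2)^(-1), (1 − 1/19^2)^(-1), (1 − 1/23^2)^(-1), (1 − 1/29^2)^(-1), (1 − 1/31^2)^(-1), (1 − 1/37^2)^(-1), (1 − 1/41^2)^(-1), (1 − 1/43^2)^(-1) = ∏ p^2 / (p^2 − 1) = 1688189817927745147112851/1030750286035260801024000.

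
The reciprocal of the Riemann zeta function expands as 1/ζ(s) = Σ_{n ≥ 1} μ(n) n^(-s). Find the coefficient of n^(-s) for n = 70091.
μ(70091) = 1

Factor n = 70091 = 7 · 17 · 19 · 31. μ(n) = 0 if any exponent ≥ 2 (not squarefree); otherwise μ(n) = (−1)^{ω(n)} where ω(n) is the number of distinct prime factors. Applying: μ(70091) = 1.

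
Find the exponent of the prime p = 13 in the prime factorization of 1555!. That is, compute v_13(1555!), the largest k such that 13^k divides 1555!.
v_13(1555!) = 128

Legendre's formula: v_p(n!) = Σ_{k ≥ 1} ⌊n / p^k⌋. For p = 13, n = 1555, the terms are:
  ⌊1555/13^1⌋ = ⌊1555/13⌋ = 119
  ⌊1555/13^2⌋ = ⌊1555/169⌋ = 9
(the next term ⌊1555/13^3⌋ = 0, terminating the sum). Summing: v_13(1555!) = 119 + 9 = 128.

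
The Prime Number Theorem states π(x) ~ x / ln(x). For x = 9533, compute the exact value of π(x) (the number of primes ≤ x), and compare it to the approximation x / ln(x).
π(9533) = 1180;  x/ln(x) ≈ 1040.43;  relative error ≈ 11.83%.

Directly count primes up to 9533: π(9533) = 1180. The PNT approximation gives 9533/ln(9533) ≈ 9533/9.16251 ≈ 1040.43. Relative error (π(x) − x/ln(x)) / π(x) ≈ 11.83%; the approximation is known to undercount slightly (Li(x) is a better estimate).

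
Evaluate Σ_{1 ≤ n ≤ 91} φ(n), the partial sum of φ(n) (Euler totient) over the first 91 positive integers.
Σ_{n ≤ 91} φ(n) = 2552

Compute φ(n) for each 1 ≤ n ≤ 91: φ(1) = 1, φ(2) = 1, φ(3) = 2, φ(4) = 2, φ(5) = 4, φ(6) = 2, φ(7) = 6, φ(8) = 4, φ(9) = 6, φ(10) = 4, φ(11) = 10, φ(12) = 4, φ(13) = 12, φ(14) = 6, φ(15) = 8, φ(16) = 8, φ(17) = 16, φ(18) = 6, φ(19) = 18, φ(20) = 8, φ(21) = 12, φ(22) = 10, φ(23) = 22, φ(24) = 8, φ(25) = 20, φ(26) = 12, φ(27) = 18, φ(28) = 12, φ(29) = 28, φ(30) = 8, φ(31) = 30, φ(32) = 16, φ(33) = 20, φ(34) = 16, φ(35) = 24, φ(36) = 12, φ(37) = 36, φ(38) = 18, φ(39) = 24, φ(40) = 16, φ(41) = 40, φ(42) = 12, φ(43) = 42, φ(44) = 20, φ(45) = 24, φ(46) = 22, φ(47) = 46, φ(48) = 16, φ(49) = 42, φ(50) = 20, φ(51) = 32, φ(52) = 24, φ(53) = 52, φ(54) = 18, φ(55) = 40, φ(56) = 24, φ(57) = 36, φ(58) = 28, φ(59) = 58, φ(60) = 16, φ(61) = 60, φ(62) = 30, φ(63) = 36, φ(64) = 32, φ(65) = 48, φ(66) = 20, φ(67) = 66, φ(68) = 32, φ(69) = 44, φ(70) = 24, φ(71) = 70, φ(72) = 24, φ(73) = 72, φ(74) = 36, φ(75) = 40, φ(76) = 36, φ(77) = 60, φ(78) = 24, φ(79) = 78, φ(80) = 32, φ(81) = 54, φ(82) = 40, φ(83) = 82, φ(84) = 24, φ(85) = 64, φ(86) = 42, φ(87) = 56, φ(88) = 40, φ(89) = 88, φ(90) = 24, φ(91) = 72. Summing all 91 values: 2552. (Average order: Σ_{n ≤ x} φ(n) ~ (3/π²) x². For x = 91, (3/π²)·91² ≈ 2517.12.)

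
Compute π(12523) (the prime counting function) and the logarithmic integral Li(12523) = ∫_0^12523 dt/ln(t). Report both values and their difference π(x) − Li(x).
π(12523) = 1495;  Li(12523) ≈ 1516.65;  π(x) − Li(x) ≈ -21.65.

Direct count of primes ≤ 12523 gives π(12523) = 1495. Numerical evaluation of the logarithmic integral gives Li(12523) ≈ 1516.65. The difference π(x) − Li(x) ≈ -21.65 is typically negative for small/moderate x (Li(x) overestimates), though Littlewood's theorem shows this sign changes infinitely often.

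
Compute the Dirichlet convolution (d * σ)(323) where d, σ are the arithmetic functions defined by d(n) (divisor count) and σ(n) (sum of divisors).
(d * σ)(323) = 440

Divisors of 323: [1, 17, 19, 323]. For each d | 323:
  d = 1: d(1) · σ(323/1) = 1 · 360 = 360
  d = 17: d(17) · σ(323/17) = 2 · 20 = 40
  d = 19: d(19) · σ(323/19) = 2 · 18 = 36
  d = 323: d(323) · σ(323/323) = 4 · 1 = 4
Summing: (d * σ)(323) = 360 + 40 + 36 + 4 = 440.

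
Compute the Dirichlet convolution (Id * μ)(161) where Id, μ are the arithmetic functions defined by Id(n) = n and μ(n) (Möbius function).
(Id * μ)(161) = 132

Divisors of 161: [1, 7, 23, 161]. For each d | 161:
  d = 1: Id(1) · μ(161/1) = 1 · 1 = 1
  d = 7: Id(7) · μ(161/7) = 7 · -1 = -7
  d = 23: Id(23) · μ(161/23) = 23 · -1 = -23
  d = 161: Id(161) · μ(161/161) = 161 · 1 = 161
Summing: (Id * μ)(161) = 1 + -7 + -23 + 161 = 132.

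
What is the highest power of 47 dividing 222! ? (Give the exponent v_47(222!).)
v_47(222!) = 4

Legendre's formula: v_p(n!) = Σ_{k ≥ 1} ⌊n / p^k⌋. For p = 47, n = 222, the terms are:
  ⌊222/47^1⌋ = ⌊222/47⌋ = 4
(the next term ⌊222/47^2⌋ = 0, terminating the sum). Summing: v_47(222!) = 4 = 4.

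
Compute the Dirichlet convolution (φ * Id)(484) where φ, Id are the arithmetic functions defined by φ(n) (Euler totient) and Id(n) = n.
(φ * Id)(484) = 2728

Divisors of 484: [1, 2, 4, 11, 22, 44, 121, 242, 484]. For each d | 484:
  d = 1: φ(1) · Id(484/1) = 1 · 484 = 484
  d = 2: φ(2) · Id(484/2) = 1 · 242 = 242
  d = 4: φ(4) · Id(484/4) = 2 · 121 = 242
  d = 11: φ(11) · Id(484/11) = 10 · 44 = 440
  d = 22: φ(22) · Id(484/22) = 10 · 22 = 220
  d = 44: φ(44) · Id(484/44) = 20 · 11 = 220
  d = 121: φ(121) · Id(484/121) = 110 · 4 = 440
  d = 242: φ(242) · Id(484/242) = 110 · 2 = 220
  d = 484: φ(484) · Id(484/484) = 220 · 1 = 220
Summing: (φ * Id)(484) = 484 + 242 + 242 + 440 + 220 + 220 + 440 + 220 + 220 = 2728.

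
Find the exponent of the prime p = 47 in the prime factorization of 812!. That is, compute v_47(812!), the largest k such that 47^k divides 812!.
v_47(812!) = 17

Legendre's formula: v_p(n!) = Σ_{k ≥ 1} ⌊n / p^k⌋. For p = 47, n = 812, the terms are:
  ⌊812/47^1⌋ = ⌊812/47⌋ = 17
(the next term ⌊812/47^2⌋ = 0, terminating the sum). Summing: v_47(812!) = 17 = 17.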